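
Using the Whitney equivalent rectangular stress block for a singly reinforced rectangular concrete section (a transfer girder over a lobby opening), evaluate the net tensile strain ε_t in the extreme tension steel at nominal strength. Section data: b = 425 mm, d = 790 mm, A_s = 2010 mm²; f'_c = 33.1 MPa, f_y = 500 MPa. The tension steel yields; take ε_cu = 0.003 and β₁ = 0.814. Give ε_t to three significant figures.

a = A_s f_y/(0.85 f'_c b) = 84.05 mm.
β₁ = 0.814, so c = a/β₁ = 84.05/0.814 = 103.26 mm.
From the linear strain diagram with ε_cu = 0.003: ε_t = 0.003 (d − c)/c = 0.003 × (790 − 103.26)/103.26 = 0.0200.
Since ε_t ≥ 0.005, the section is tension-controlled.

ε_t ≈ 0.0200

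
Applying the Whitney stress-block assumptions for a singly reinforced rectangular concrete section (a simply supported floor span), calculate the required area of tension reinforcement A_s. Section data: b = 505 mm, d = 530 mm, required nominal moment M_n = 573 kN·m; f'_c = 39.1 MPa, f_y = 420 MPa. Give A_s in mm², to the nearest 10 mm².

With M_n = 0.85 f'_c a b (d − a/2), solve the quadratic for a:
a = d − √(d² − 2M_n/(0.85 f'_c b)) = 530 − √(530² − 2 × 573×10⁶/(0.85 × 39.1 × 505)) = 68.89 mm.
A_s = 0.85 f'_c a b / f_y = 0.85 × 39.1 × 68.89 × 505 / 420 = 2752.9 mm².

A_s ≈ 2750 mm²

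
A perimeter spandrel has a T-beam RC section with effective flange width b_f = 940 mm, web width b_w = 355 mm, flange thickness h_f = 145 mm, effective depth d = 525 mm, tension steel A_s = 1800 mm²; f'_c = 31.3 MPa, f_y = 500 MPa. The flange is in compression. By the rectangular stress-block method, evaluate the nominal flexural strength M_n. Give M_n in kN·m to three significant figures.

M_n ≈ 456 kN·m

Tension: T = A_s f_y = 1800 × 500 = 900000 N.
Try a within the flange: a = T/(0.85 f'_c b_f) = 900000/(0.85 × 31.3 × 940) = 35.99 mm.
Since a = 35.99 ≤ h_f = 145 mm, the stress block lies entirely in the flange; analyse as a rectangular beam of width b_f.
M_n = T(d − a/2) = 900000 × (525 − 17.995) = 456.30 × 10⁶ N·mm.
M_n = 456.30 kN·m.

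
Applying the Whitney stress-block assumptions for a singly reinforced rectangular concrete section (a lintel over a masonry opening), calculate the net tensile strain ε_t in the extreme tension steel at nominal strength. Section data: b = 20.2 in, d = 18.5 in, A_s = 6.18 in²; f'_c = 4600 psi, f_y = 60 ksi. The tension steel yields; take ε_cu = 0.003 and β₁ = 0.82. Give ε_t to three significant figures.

ε_t ≈ 0.00669

a = A_s f_y/(0.85 f'_c b) = 4.695 in.
β₁ = 0.82, so c = a/β₁ = 4.695/0.82 = 5.726 in.
From the linear strain diagram with ε_cu = 0.003: ε_t = 0.003 (d − c)/c = 0.003 × (18.5 − 5.726)/5.726 = 0.00669.
Since ε_t ≥ 0.005, the section is tension-controlled.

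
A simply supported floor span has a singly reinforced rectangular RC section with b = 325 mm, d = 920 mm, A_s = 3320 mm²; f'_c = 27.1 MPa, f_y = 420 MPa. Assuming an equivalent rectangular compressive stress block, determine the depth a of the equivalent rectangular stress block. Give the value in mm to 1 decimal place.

a ≈ 186.3 mm

T = A_s f_y = 3320 × 420 = 1394400 N = 1394.4 kN.
Setting C = 0.85 f'_c a b equal to T: a = 1394400/(0.85 × 27.1 × 325) = 186.3 mm.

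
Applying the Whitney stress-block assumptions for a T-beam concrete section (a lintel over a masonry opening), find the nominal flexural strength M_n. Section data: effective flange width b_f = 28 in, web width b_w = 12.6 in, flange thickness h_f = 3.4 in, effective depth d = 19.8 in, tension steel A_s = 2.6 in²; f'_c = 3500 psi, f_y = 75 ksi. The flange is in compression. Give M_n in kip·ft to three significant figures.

Tension: T = A_s f_y = 2.6 × 75 = 195 kips.
Try a within the flange: a = T/(0.85 f'_c b_f) = 195/(0.85 × 3.5 × 28) = 2.341 in.
Since a = 2.341 ≤ h_f = 3.4 in, the stress block lies entirely in the flange; analyse as a rectangular beam of width b_f.
M_n = T(d − a/2) = 195 × (19.8 − 1.1705) = 3632.8 kip·in.
M_n = 3632.8/12 = 302.73 kip·ft.

M_n ≈ 303 kip·ft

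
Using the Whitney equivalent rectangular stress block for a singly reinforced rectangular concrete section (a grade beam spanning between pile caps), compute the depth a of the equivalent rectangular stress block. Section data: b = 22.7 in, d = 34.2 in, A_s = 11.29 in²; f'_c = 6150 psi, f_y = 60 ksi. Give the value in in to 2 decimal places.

a ≈ 5.71 in

T = A_s f_y = 11.29 × 60 = 677.4 kips.
a = T/(0.85 f'_c b) = 677.4/(0.85 × 6.15 × 22.7) = 5.71 in.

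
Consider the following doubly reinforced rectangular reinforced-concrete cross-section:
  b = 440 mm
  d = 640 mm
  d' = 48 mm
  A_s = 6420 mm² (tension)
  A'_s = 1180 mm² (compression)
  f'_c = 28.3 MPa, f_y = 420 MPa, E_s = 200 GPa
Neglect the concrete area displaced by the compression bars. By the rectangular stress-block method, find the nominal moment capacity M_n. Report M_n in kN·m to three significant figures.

M_n ≈ 1470 kN·m

Assume both tension and compression steel yield.
Net tension couple steel: A_s − A'_s = 5240 mm².
a = (A_s − A'_s) f_y / (0.85 f'_c b) = 2200800/(0.85 × 28.3 × 440) = 207.93 mm.
c = a/β₁ = 207.93/0.848 = 245.20 mm; ε'_s = 0.003(c − d')/c = 0.0024 ≥ f_y/E_s = 0.0021, so compression steel does yield.
M_n = (A_s − A'_s) f_y (d − a/2) + A'_s f_y (d − d') = [2200800 × (640 − 103.965) + 495600 × (640 − 48)] × 10⁻⁶ = 1179.71 + 293.40 = 1473.11 kN·m.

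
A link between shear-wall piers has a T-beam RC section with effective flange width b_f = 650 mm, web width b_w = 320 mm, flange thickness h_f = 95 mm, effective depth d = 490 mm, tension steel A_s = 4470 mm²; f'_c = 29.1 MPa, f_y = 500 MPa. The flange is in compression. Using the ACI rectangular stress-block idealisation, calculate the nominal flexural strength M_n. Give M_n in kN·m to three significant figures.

M_n ≈ 924 kN·m

Tension: T = A_s f_y = 4470 × 500 = 2235000 N.
Try a within the flange: a = T/(0.85 f'_c b_f) = 2235000/(0.85 × 29.1 × 650) = 139.01 mm.
a = 139.01 > h_f = 95 mm: the block extends into the web. Split into flange-overhang and web parts.
C_f = 0.85 f'_c (b_f − b_w) h_f = 0.85 × 29.1 × (650 − 320) × 95 = 775442 N.
Remaining web compression depth: a_w = (T − C_f)/(0.85 f'_c b_w) = (2235000 − 775442)/(0.85 × 29.1 × 320) = 184.40 mm.
M_n = C_f(d − h_f/2) + (T − C_f)(d − a_w/2) = 775442 × (490 − 47.5) + 1459558 × (490 − 92.2) = 343.13 + 580.61 = 923.74 × 10⁶ N·mm.
M_n = 923.74 kN·m.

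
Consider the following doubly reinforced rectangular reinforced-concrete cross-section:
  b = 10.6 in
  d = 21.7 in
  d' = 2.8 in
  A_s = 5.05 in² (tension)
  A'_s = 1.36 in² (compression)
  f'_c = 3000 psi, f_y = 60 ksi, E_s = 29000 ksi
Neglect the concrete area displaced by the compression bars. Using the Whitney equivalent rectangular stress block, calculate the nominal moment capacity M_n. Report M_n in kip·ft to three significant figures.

Assume both steels yield.
a = (A_s − A'_s) f_y/(0.85 f'_c b) = (5.05 − 1.36) × 60/(0.85 × 3 × 10.6) = 8.191 in.
c = a/β₁ = 8.191/0.85 = 9.636 in; ε'_s = 0.003(c − d')/c = 0.0021 ≥ ε_y = 0.0021, so the compression steel yields.
M_n = (A_s − A'_s) f_y (d − a/2) + A'_s f_y (d − d') = 221.4 × (21.7 − 4.0955) + 81.6 × (21.7 − 2.8) = 3897.6 + 1542.2 = 5439.8 kip·in = 5439.8/12 = 453.32 kip·ft.

M_n ≈ 453 kip·ft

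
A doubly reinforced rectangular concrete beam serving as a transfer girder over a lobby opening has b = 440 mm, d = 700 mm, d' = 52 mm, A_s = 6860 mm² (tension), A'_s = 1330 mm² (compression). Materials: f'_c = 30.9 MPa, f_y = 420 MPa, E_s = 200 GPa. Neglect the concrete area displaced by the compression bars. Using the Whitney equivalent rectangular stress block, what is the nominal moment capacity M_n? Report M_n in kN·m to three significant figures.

M_n ≈ 1750 kN·m

Assume both tension and compression steel yield.
Net tension couple steel: A_s − A'_s = 5530 mm².
a = (A_s − A'_s) f_y / (0.85 f'_c b) = 2322600/(0.85 × 30.9 × 440) = 200.98 mm.
c = a/β₁ = 200.98/0.829 = 242.44 mm; ε'_s = 0.003(c − d')/c = 0.0024 ≥ f_y/E_s = 0.0021, so compression steel does yield.
M_n = (A_s − A'_s) f_y (d − a/2) + A'_s f_y (d − d') = [2322600 × (700 − 100.49) + 558600 × (700 − 52)] × 10⁻⁶ = 1392.42 + 361.97 = 1754.39 kN·m.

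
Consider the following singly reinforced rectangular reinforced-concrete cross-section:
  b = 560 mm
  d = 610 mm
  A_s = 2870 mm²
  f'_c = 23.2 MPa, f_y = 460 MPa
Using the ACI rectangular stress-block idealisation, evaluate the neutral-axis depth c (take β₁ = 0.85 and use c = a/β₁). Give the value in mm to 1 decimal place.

c ≈ 140.6 mm

T = A_s f_y = 2870 × 460 = 1320200 N = 1320.2 kN.
Setting C = 0.85 f'_c a b equal to T: a = 1320200/(0.85 × 23.2 × 560) = 119.549 mm.
With β₁ = 0.85, c = a/β₁ = 119.549/0.85 = 140.6 mm.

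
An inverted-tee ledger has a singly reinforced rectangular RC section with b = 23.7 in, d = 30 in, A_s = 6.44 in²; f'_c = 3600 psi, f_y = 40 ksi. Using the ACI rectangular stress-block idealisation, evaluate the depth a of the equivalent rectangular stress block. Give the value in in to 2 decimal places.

a ≈ 3.55 in

T = A_s f_y = 6.44 × 40 = 257.6 kips.
a = T/(0.85 f'_c b) = 257.6/(0.85 × 3.6 × 23.7) = 3.55 in.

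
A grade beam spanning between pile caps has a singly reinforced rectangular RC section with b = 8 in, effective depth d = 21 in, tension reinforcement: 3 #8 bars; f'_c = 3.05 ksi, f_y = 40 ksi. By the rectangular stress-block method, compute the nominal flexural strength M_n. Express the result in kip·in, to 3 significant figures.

M_n ≈ 1770 kip·in

A_s = 3 × 0.79 = 2.37 in².
T = A_s f_y = 2.37 × 40 = 94.8 kips.
a = T/(0.85 f'_c b) = 94.8/(0.85 × 3.05 × 8) = 4.571 in.
M_n = T(d − a/2) = 94.8 × (21 − 2.2855) = 1774.1 kip·in.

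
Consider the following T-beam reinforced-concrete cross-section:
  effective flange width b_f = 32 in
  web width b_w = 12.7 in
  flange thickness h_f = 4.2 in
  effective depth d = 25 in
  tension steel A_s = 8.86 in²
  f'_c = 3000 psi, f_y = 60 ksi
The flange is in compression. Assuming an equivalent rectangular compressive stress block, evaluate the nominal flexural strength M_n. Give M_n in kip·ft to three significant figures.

Tension: T = A_s f_y = 8.86 × 60 = 531.6 kips.
Try a within the flange: a = T/(0.85 f'_c b_f) = 531.6/(0.85 × 3 × 32) = 6.515 in.
a = 6.515 > h_f = 4.2 in: the block extends into the web. Split into flange-overhang and web parts.
C_f = 0.85 f'_c (b_f − b_w) h_f = 0.85 × 3 × (32 − 12.7) × 4.2 = 206.7 kips.
Remaining web compression depth: a_w = (T − C_f)/(0.85 f'_c b_w) = (531.6 − 206.7)/(0.85 × 3 × 12.7) = 10.032 in.
M_n = C_f(d − h_f/2) + (T − C_f)(d − a_w/2) = 206.7 × (25 − 2.1) + 324.9 × (25 − 5.016) = 4733.4 + 6492.8 = 11226.2 kip·in.
M_n = 11226.2/12 = 935.52 kip·ft.

M_n ≈ 936 kip·ft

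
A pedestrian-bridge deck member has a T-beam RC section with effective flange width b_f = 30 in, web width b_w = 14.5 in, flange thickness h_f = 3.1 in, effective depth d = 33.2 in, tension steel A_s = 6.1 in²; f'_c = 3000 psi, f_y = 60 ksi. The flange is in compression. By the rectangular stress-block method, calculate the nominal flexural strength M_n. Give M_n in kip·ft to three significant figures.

M_n ≈ 930 kip·ft

Tension: T = A_s f_y = 6.1 × 60 = 366 kips.
Try a within the flange: a = T/(0.85 f'_c b_f) = 366/(0.85 × 3 × 30) = 4.784 in.
a = 4.784 > h_f = 3.1 in: the block extends into the web. Split into flange-overhang and web parts.
C_f = 0.85 f'_c (b_f − b_w) h_f = 0.85 × 3 × (30 − 14.5) × 3.1 = 122.5 kips.
Remaining web compression depth: a_w = (T − C_f)/(0.85 f'_c b_w) = (366 − 122.5)/(0.85 × 3 × 14.5) = 6.586 in.
M_n = C_f(d − h_f/2) + (T − C_f)(d − a_w/2) = 122.5 × (33.2 − 1.55) + 243.5 × (33.2 − 3.293) = 3877.1 + 7282.4 = 11159.5 kip·in.
M_n = 11159.5/12 = 929.96 kip·ft.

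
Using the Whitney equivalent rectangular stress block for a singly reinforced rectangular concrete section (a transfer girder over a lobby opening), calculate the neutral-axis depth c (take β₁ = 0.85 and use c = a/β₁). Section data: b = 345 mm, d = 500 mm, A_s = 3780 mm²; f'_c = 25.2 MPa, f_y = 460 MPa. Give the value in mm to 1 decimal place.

c ≈ 276.8 mm

T = A_s f_y = 3780 × 460 = 1738800 N = 1738.8 kN.
Setting C = 0.85 f'_c a b equal to T: a = 1738800/(0.85 × 25.2 × 345) = 235.294 mm.
With β₁ = 0.85, c = a/β₁ = 235.294/0.85 = 276.8 mm.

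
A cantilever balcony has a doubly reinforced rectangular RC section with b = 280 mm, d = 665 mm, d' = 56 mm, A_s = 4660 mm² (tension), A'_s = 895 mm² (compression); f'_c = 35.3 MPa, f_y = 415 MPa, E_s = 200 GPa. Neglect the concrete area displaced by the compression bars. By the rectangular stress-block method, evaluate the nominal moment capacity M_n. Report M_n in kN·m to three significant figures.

Assume both tension and compression steel yield.
Net tension couple steel: A_s − A'_s = 3765 mm².
a = (A_s − A'_s) f_y / (0.85 f'_c b) = 1562475/(0.85 × 35.3 × 280) = 185.98 mm.
c = a/β₁ = 185.98/0.798 = 233.06 mm; ε'_s = 0.003(c − d')/c = 0.0023 ≥ f_y/E_s = 0.0021, so compression steel does yield.
M_n = (A_s − A'_s) f_y (d − a/2) + A'_s f_y (d − d') = [1562475 × (665 − 92.99) + 371425 × (665 − 56)] × 10⁻⁶ = 893.75 + 226.20 = 1119.95 kN·m.

M_n ≈ 1120 kN·m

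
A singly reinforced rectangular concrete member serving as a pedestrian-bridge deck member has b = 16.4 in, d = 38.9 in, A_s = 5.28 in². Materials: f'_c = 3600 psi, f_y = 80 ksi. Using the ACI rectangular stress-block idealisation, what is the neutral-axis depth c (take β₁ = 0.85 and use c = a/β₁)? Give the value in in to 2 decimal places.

c ≈ 9.90 in

T = A_s f_y = 5.28 × 80 = 422.4 kips.
a = T/(0.85 f'_c b) = 422.4/(0.85 × 3.6 × 16.4) = 8.4170 in.
With β₁ = 0.85, c = a/β₁ = 8.4170/0.85 = 9.90 in.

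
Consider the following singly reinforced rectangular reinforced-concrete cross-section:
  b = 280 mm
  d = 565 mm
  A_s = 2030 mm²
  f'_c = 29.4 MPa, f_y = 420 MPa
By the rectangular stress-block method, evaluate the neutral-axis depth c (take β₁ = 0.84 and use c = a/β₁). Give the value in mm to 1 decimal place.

c ≈ 145.1 mm

T = A_s f_y = 2030 × 420 = 852600 N = 852.6 kN.
Setting C = 0.85 f'_c a b equal to T: a = 852600/(0.85 × 29.4 × 280) = 121.849 mm.
With β₁ = 0.84, c = a/β₁ = 121.849/0.84 = 145.1 mm.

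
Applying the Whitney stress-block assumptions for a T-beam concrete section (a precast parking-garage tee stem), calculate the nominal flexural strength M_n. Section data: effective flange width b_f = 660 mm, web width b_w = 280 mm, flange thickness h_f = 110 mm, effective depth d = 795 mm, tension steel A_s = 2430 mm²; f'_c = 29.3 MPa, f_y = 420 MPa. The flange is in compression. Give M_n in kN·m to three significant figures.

M_n ≈ 780 kN·m

Tension: T = A_s f_y = 2430 × 420 = 1020600 N.
Try a within the flange: a = T/(0.85 f'_c b_f) = 1020600/(0.85 × 29.3 × 660) = 62.09 mm.
Since a = 62.09 ≤ h_f = 110 mm, the stress block lies entirely in the flange; analyse as a rectangular beam of width b_f.
M_n = T(d − a/2) = 1020600 × (795 − 31.045) = 779.69 × 10⁶ N·mm.
M_n = 779.69 kN·m.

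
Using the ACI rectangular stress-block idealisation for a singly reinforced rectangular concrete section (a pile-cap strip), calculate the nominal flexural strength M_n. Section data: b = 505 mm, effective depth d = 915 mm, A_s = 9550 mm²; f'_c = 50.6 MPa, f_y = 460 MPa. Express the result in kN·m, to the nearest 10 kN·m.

M_n ≈ 3580 kN·m

T = A_s f_y = 9550 × 460 = 4393000 N = 4393 kN.
From C = T: a = T/(0.85 f'_c b) = 4393000/(0.85 × 50.6 × 505) = 202.26 mm.
M_n = T(d − a/2) = 4393 kN × (915 − 101.13) mm = 3575.33 kN·m.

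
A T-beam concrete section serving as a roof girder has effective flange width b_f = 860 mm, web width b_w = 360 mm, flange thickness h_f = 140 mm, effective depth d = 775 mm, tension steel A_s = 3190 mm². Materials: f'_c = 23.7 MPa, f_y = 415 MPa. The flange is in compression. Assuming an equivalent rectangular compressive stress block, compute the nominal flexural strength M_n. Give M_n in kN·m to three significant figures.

M_n ≈ 975 kN·m

Tension: T = A_s f_y = 3190 × 415 = 1323850 N.
Try a within the flange: a = T/(0.85 f'_c b_f) = 1323850/(0.85 × 23.7 × 860) = 76.41 mm.
Since a = 76.41 ≤ h_f = 140 mm, the stress block lies entirely in the flange; analyse as a rectangular beam of width b_f.
M_n = T(d − a/2) = 1323850 × (775 − 38.205) = 975.41 × 10⁶ N·mm.
M_n = 975.41 kN·m.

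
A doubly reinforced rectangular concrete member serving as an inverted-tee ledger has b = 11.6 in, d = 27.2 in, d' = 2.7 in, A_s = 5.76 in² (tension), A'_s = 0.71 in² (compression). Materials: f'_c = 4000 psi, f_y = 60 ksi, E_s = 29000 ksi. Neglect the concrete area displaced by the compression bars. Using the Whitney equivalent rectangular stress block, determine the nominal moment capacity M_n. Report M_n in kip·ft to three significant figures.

M_n ≈ 677 kip·ft

Assume both steels yield.
a = (A_s − A'_s) f_y/(0.85 f'_c b) = (5.76 − 0.71) × 60/(0.85 × 4 × 11.6) = 7.683 in.
c = a/β₁ = 7.683/0.85 = 9.039 in; ε'_s = 0.003(c − d')/c = 0.0021 ≥ ε_y = 0.0021, so the compression steel yields.
M_n = (A_s − A'_s) f_y (d − a/2) + A'_s f_y (d − d') = 303 × (27.2 − 3.8415) + 42.6 × (27.2 − 2.7) = 7077.6 + 1043.7 = 8121.3 kip·in = 8121.3/12 = 676.78 kip·ft.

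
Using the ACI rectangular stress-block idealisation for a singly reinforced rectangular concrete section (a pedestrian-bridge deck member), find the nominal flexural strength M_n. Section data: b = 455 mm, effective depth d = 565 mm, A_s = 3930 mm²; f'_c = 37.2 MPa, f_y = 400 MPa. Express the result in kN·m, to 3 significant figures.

M_n ≈ 802 kN·m

T = A_s f_y = 3930 × 400 = 1572000 N = 1572 kN.
From C = T: a = T/(0.85 f'_c b) = 1572000/(0.85 × 37.2 × 455) = 109.26 mm.
M_n = T(d − a/2) = 1572 kN × (565 − 54.63) mm = 802.30 kN·m.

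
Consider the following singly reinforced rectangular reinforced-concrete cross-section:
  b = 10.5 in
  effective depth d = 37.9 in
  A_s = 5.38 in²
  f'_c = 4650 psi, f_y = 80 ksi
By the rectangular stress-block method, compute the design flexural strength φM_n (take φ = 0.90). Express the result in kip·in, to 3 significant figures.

φM_n ≈ 12700 kip·in

T = A_s f_y = 5.38 × 80 = 430.4 kips.
a = T/(0.85 f'_c b) = 430.4/(0.85 × 4.65 × 10.5) = 10.371 in.
M_n = T(d − a/2) = 430.4 × (37.9 − 5.1855) = 14080.3 kip·in.
φM_n = 0.90 × 14080.3 = 12672.3 kip·in.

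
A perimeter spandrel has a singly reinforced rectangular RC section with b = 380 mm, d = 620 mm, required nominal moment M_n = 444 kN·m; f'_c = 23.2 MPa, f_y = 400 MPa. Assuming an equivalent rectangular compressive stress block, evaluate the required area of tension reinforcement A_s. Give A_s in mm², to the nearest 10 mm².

With M_n = 0.85 f'_c a b (d − a/2), solve the quadratic for a:
a = d − √(d² − 2M_n/(0.85 f'_c b)) = 620 − √(620² − 2 × 444×10⁶/(0.85 × 23.2 × 380)) = 104.35 mm.
A_s = 0.85 f'_c a b / f_y = 0.85 × 23.2 × 104.35 × 380 / 400 = 1954.9 mm².

A_s ≈ 1950 mm²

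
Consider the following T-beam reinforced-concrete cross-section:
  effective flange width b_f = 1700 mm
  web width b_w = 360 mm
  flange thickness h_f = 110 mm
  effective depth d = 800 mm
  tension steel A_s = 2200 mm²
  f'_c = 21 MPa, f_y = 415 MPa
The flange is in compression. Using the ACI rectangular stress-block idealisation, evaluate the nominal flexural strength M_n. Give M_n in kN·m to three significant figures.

M_n ≈ 717 kN·m

Tension: T = A_s f_y = 2200 × 415 = 913000 N.
Try a within the flange: a = T/(0.85 f'_c b_f) = 913000/(0.85 × 21 × 1700) = 30.09 mm.
Since a = 30.09 ≤ h_f = 110 mm, the stress block lies entirely in the flange; analyse as a rectangular beam of width b_f.
M_n = T(d − a/2) = 913000 × (800 − 15.045) = 716.66 × 10⁶ N·mm.
M_n = 716.66 kN·m.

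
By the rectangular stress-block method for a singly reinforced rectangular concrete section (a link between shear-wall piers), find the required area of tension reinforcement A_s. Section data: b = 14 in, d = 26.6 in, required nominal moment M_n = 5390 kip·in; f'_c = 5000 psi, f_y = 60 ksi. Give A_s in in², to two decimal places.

A_s ≈ 3.63 in²

From M_n = 0.85 f'_c a b (d − a/2):
a = d − √(d² − 2M_n/(0.85 f'_c b)) = 26.6 − √(26.6² − 2 × 5390/(0.85 × 5 × 14)) = 3.657 in.
A_s = 0.85 f'_c a b / f_y = 0.85 × 5 × 3.657 × 14 / 60 = 3.627 in².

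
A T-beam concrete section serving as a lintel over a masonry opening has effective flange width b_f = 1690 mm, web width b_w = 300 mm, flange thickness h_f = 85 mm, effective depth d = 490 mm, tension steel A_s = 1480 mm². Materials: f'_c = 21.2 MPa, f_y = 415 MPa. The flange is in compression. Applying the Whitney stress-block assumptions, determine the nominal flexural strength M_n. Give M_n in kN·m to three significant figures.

Tension: T = A_s f_y = 1480 × 415 = 614200 N.
Try a within the flange: a = T/(0.85 f'_c b_f) = 614200/(0.85 × 21.2 × 1690) = 20.17 mm.
Since a = 20.17 ≤ h_f = 85 mm, the stress block lies entirely in the flange; analyse as a rectangular beam of width b_f.
M_n = T(d − a/2) = 614200 × (490 − 10.085) = 294.76 × 10⁶ N·mm.
M_n = 294.76 kN·m.

M_n ≈ 295 kN·m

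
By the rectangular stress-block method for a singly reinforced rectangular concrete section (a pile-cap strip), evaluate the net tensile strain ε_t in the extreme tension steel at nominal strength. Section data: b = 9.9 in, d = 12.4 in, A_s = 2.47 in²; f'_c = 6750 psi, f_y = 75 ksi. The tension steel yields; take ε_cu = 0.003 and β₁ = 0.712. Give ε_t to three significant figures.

ε_t ≈ 0.00512

a = A_s f_y/(0.85 f'_c b) = 3.261 in.
β₁ = 0.712, so c = a/β₁ = 3.261/0.712 = 4.580 in.
From the linear strain diagram with ε_cu = 0.003: ε_t = 0.003 (d − c)/c = 0.003 × (12.4 − 4.580)/4.580 = 0.00512.
Since ε_t ≥ 0.005, the section is tension-controlled.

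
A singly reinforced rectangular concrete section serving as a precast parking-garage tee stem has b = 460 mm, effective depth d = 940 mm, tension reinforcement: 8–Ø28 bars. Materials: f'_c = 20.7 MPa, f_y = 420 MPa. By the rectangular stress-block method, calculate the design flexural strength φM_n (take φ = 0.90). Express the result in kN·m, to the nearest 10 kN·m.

A_s = 8 × 616 = 4928 mm².
T = A_s f_y = 4928 × 420 = 2069760 N = 2069.76 kN.
From C = T: a = T/(0.85 f'_c b) = 2069760/(0.85 × 20.7 × 460) = 255.72 mm.
M_n = T(d − a/2) = 2069.76 kN × (940 − 127.86) mm = 1680.93 kN·m.
φM_n = 0.90 × 1680.93 = 1512.84 kN·m.

φM_n ≈ 1510 kN·m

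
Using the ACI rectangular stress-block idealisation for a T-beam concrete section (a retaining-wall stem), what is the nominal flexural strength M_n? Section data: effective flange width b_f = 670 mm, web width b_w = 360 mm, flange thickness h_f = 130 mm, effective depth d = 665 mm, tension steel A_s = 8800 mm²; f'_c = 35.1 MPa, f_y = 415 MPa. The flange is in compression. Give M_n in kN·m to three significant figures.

M_n ≈ 2070 kN·m

Tension: T = A_s f_y = 8800 × 415 = 3652000 N.
Try a within the flange: a = T/(0.85 f'_c b_f) = 3652000/(0.85 × 35.1 × 670) = 182.70 mm.
a = 182.70 > h_f = 130 mm: the block extends into the web. Split into flange-overhang and web parts.
C_f = 0.85 f'_c (b_f − b_w) h_f = 0.85 × 35.1 × (670 − 360) × 130 = 1202351 N.
Remaining web compression depth: a_w = (T − C_f)/(0.85 f'_c b_w) = (3652000 − 1202351)/(0.85 × 35.1 × 360) = 228.07 mm.
M_n = C_f(d − h_f/2) + (T − C_f)(d − a_w/2) = 1202351 × (665 − 65) + 2449649 × (665 − 114.035) = 721.41 + 1349.67 = 2071.08 × 10⁶ N·mm.
M_n = 2071.08 kN·m.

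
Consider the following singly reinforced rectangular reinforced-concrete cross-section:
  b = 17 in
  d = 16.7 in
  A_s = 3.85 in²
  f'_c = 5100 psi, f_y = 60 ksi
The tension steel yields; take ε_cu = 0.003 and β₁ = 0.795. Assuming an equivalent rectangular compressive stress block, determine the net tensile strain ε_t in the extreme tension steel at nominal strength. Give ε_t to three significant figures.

ε_t ≈ 0.00971

a = A_s f_y/(0.85 f'_c b) = 3.135 in.
β₁ = 0.795, so c = a/β₁ = 3.135/0.795 = 3.943 in.
From the linear strain diagram with ε_cu = 0.003: ε_t = 0.003 (d − c)/c = 0.003 × (16.7 − 3.943)/3.943 = 0.00971.
Since ε_t ≥ 0.005, the section is tension-controlled.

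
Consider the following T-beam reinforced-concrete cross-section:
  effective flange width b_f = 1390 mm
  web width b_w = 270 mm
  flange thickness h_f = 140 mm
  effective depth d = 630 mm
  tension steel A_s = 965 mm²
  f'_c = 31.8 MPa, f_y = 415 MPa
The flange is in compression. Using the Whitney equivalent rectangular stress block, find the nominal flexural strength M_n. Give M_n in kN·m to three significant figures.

M_n ≈ 250 kN·m

Tension: T = A_s f_y = 965 × 415 = 400475 N.
Try a within the flange: a = T/(0.85 f'_c b_f) = 400475/(0.85 × 31.8 × 1390) = 10.66 mm.
Since a = 10.66 ≤ h_f = 140 mm, the stress block lies entirely in the flange; analyse as a rectangular beam of width b_f.
M_n = T(d − a/2) = 400475 × (630 − 5.33) = 250.16 × 10⁶ N·mm.
M_n = 250.16 kN·m.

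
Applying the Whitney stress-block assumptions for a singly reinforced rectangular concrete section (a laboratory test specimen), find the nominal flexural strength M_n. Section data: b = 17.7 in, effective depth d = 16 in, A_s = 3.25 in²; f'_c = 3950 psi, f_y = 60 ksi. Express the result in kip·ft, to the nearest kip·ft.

T = A_s f_y = 3.25 × 60 = 195 kips.
a = T/(0.85 f'_c b) = 195/(0.85 × 3.95 × 17.7) = 3.281 in.
M_n = T(d − a/2) = 195 × (16 − 1.6405) = 2800.1 kip·in = 2800.1/12 = 233.34 kip·ft.

M_n ≈ 233 kip·ft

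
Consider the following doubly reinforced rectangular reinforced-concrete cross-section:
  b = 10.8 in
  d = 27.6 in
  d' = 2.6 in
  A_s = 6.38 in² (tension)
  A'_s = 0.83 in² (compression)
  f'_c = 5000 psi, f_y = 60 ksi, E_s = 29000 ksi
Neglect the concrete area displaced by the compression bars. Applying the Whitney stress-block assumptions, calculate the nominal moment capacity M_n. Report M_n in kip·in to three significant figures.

M_n ≈ 9230 kip·in

Assume both steels yield.
a = (A_s − A'_s) f_y/(0.85 f'_c b) = (6.38 − 0.83) × 60/(0.85 × 5 × 10.8) = 7.255 in.
c = a/β₁ = 7.255/0.8 = 9.069 in; ε'_s = 0.003(c − d')/c = 0.0021 ≥ ε_y = 0.0021, so the compression steel yields.
M_n = (A_s − A'_s) f_y (d − a/2) + A'_s f_y (d − d') = 333 × (27.6 − 3.6275) + 49.8 × (27.6 − 2.6) = 7982.8 + 1245.0 = 9227.8 kip·in.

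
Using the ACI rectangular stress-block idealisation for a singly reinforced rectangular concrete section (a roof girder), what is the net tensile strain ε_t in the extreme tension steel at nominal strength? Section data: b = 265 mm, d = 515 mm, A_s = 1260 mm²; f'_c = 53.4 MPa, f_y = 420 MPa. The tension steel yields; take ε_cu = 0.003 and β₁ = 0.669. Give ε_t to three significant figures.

ε_t ≈ 0.0205

a = A_s f_y/(0.85 f'_c b) = 44.00 mm.
β₁ = 0.669, so c = a/β₁ = 44.00/0.669 = 65.77 mm.
From the linear strain diagram with ε_cu = 0.003: ε_t = 0.003 (d − c)/c = 0.003 × (515 − 65.77)/65.77 = 0.0205.
Since ε_t ≥ 0.005, the section is tension-controlled.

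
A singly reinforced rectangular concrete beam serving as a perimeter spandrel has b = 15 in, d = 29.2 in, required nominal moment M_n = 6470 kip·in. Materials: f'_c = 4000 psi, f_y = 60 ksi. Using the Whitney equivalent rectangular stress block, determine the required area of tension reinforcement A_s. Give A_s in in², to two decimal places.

A_s ≈ 4.02 in²

From M_n = 0.85 f'_c a b (d − a/2):
a = d − √(d² − 2M_n/(0.85 f'_c b)) = 29.2 − √(29.2² − 2 × 6470/(0.85 × 4 × 15)) = 4.727 in.
A_s = 0.85 f'_c a b / f_y = 0.85 × 4 × 4.727 × 15 / 60 = 4.018 in².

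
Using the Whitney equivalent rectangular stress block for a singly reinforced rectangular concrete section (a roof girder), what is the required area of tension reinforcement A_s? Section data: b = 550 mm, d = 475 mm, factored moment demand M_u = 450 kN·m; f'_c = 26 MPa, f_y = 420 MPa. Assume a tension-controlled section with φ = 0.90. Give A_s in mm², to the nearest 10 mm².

A_s ≈ 2790 mm²

M_n = M_u/φ = 450/0.90 = 500 kN·m.
With M_n = 0.85 f'_c a b (d − a/2), solve the quadratic for a:
a = d − √(d² − 2M_n/(0.85 f'_c b)) = 475 − √(475² − 2 × 500×10⁶/(0.85 × 26 × 550)) = 96.38 mm.
A_s = 0.85 f'_c a b / f_y = 0.85 × 26 × 96.38 × 550 / 420 = 2789.3 mm².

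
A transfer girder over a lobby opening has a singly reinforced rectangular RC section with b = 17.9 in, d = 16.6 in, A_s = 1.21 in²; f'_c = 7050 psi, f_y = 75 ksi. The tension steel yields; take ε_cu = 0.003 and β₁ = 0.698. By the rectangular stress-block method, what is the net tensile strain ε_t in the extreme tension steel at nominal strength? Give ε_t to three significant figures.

a = A_s f_y/(0.85 f'_c b) = 0.846 in.
β₁ = 0.698, so c = a/β₁ = 0.846/0.698 = 1.212 in.
From the linear strain diagram with ε_cu = 0.003: ε_t = 0.003 (d − c)/c = 0.003 × (16.6 − 1.212)/1.212 = 0.0381.
Since ε_t ≥ 0.005, the section is tension-controlled.

ε_t ≈ 0.0381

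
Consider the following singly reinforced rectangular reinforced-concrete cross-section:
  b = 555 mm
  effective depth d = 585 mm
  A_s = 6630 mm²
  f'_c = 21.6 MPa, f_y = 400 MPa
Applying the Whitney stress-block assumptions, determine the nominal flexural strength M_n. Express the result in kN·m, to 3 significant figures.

T = A_s f_y = 6630 × 400 = 2652000 N = 2652 kN.
From C = T: a = T/(0.85 f'_c b) = 2652000/(0.85 × 21.6 × 555) = 260.26 mm.
M_n = T(d − a/2) = 2652 kN × (585 − 130.13) mm = 1206.32 kN·m.

M_n ≈ 1210 kN·m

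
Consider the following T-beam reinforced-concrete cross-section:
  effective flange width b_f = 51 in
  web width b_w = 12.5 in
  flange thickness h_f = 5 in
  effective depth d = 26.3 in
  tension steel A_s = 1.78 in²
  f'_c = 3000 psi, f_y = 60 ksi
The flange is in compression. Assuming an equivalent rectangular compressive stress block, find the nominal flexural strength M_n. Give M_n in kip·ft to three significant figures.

Tension: T = A_s f_y = 1.78 × 60 = 106.8 kips.
Try a within the flange: a = T/(0.85 f'_c b_f) = 106.8/(0.85 × 3 × 51) = 0.821 in.
Since a = 0.821 ≤ h_f = 5 in, the stress block lies entirely in the flange; analyse as a rectangular beam of width b_f.
M_n = T(d − a/2) = 106.8 × (26.3 − 0.4105) = 2765.0 kip·in.
M_n = 2765.0/12 = 230.42 kip·ft.

M_n ≈ 230 kip·ft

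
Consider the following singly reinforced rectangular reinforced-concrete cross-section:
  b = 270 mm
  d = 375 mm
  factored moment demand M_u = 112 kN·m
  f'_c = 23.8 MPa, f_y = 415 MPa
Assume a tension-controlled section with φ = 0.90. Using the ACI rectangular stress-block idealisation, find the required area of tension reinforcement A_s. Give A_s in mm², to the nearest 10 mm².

A_s ≈ 880 mm²

M_n = M_u/φ = 112/0.90 = 124.444 kN·m.
With M_n = 0.85 f'_c a b (d − a/2), solve the quadratic for a:
a = d − √(d² − 2M_n/(0.85 f'_c b)) = 375 − √(375² − 2 × 124.444×10⁶/(0.85 × 23.8 × 270)) = 66.68 mm.
A_s = 0.85 f'_c a b / f_y = 0.85 × 23.8 × 66.68 × 270 / 415 = 877.6 mm².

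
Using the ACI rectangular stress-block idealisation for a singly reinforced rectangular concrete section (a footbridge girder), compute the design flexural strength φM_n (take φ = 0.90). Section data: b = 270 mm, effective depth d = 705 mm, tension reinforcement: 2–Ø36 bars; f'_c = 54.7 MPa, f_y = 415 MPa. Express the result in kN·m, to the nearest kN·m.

φM_n ≈ 511 kN·m

A_s = 2 × 1018 = 2036 mm².
T = A_s f_y = 2036 × 415 = 844940 N = 844.94 kN.
From C = T: a = T/(0.85 f'_c b) = 844940/(0.85 × 54.7 × 270) = 67.31 mm.
M_n = T(d − a/2) = 844.94 kN × (705 − 33.655) mm = 567.25 kN·m.
φM_n = 0.90 × 567.25 = 510.53 kN·m.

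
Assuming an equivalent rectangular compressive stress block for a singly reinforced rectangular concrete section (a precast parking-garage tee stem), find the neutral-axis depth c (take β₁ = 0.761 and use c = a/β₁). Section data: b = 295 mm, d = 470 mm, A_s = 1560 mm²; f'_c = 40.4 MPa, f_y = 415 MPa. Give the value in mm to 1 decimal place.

c ≈ 84.0 mm

T = A_s f_y = 1560 × 415 = 647400 N = 647.4 kN.
Setting C = 0.85 f'_c a b equal to T: a = 647400/(0.85 × 40.4 × 295) = 63.907 mm.
With β₁ = 0.761, c = a/β₁ = 63.907/0.761 = 84.0 mm.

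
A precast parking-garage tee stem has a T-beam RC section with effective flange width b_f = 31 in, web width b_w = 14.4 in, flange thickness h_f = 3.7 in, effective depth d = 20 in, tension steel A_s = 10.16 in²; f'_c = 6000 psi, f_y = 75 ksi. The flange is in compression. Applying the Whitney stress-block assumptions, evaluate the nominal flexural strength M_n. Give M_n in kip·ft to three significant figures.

M_n ≈ 1110 kip·ft

Tension: T = A_s f_y = 10.16 × 75 = 762 kips.
Try a within the flange: a = T/(0.85 f'_c b_f) = 762/(0.85 × 6 × 31) = 4.820 in.
a = 4.820 > h_f = 3.7 in: the block extends into the web. Split into flange-overhang and web parts.
C_f = 0.85 f'_c (b_f − b_w) h_f = 0.85 × 6 × (31 − 14.4) × 3.7 = 313.2 kips.
Remaining web compression depth: a_w = (T − C_f)/(0.85 f'_c b_w) = (762 − 313.2)/(0.85 × 6 × 14.4) = 6.111 in.
M_n = C_f(d − h_f/2) + (T − C_f)(d − a_w/2) = 313.2 × (20 − 1.85) + 448.8 × (20 − 3.0555) = 5684.6 + 7604.7 = 13289.3 kip·in.
M_n = 13289.3/12 = 1107.44 kip·ft.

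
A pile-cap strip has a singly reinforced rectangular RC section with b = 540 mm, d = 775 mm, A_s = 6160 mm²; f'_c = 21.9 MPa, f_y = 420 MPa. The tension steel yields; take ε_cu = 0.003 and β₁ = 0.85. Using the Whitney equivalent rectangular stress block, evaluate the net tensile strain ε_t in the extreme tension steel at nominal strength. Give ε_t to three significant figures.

a = A_s f_y/(0.85 f'_c b) = 257.38 mm.
β₁ = 0.85, so c = a/β₁ = 257.38/0.85 = 302.80 mm.
From the linear strain diagram with ε_cu = 0.003: ε_t = 0.003 (d − c)/c = 0.003 × (775 − 302.80)/302.80 = 0.00468.
ε_t is between 0.004 and 0.005 — transition zone.

ε_t ≈ 0.00468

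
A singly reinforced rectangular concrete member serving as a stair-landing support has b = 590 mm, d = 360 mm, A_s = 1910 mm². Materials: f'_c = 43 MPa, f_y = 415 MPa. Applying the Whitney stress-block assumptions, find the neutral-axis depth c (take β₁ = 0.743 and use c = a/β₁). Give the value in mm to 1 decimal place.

c ≈ 49.5 mm

T = A_s f_y = 1910 × 415 = 792650 N = 792.65 kN.
Setting C = 0.85 f'_c a b equal to T: a = 792650/(0.85 × 43 × 590) = 36.757 mm.
With β₁ = 0.743, c = a/β₁ = 36.757/0.743 = 49.5 mm.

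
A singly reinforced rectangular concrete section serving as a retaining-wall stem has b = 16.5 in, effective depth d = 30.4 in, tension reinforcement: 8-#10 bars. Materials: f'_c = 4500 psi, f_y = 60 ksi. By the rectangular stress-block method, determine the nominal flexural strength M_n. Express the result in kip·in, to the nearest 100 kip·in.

A_s = 8 × 1.27 = 10.16 in².
T = A_s f_y = 10.16 × 60 = 609.6 kips.
a = T/(0.85 f'_c b) = 609.6/(0.85 × 4.5 × 16.5) = 9.659 in.
M_n = T(d − a/2) = 609.6 × (30.4 − 4.8295) = 15587.8 kip·in.

M_n ≈ 15600 kip·in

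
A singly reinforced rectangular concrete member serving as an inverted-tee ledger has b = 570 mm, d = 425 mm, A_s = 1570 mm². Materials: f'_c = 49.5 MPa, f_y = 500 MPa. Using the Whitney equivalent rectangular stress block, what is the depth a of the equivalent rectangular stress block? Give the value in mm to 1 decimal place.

a ≈ 32.7 mm

T = A_s f_y = 1570 × 500 = 785000 N = 785 kN.
Setting C = 0.85 f'_c a b equal to T: a = 785000/(0.85 × 49.5 × 570) = 32.7 mm.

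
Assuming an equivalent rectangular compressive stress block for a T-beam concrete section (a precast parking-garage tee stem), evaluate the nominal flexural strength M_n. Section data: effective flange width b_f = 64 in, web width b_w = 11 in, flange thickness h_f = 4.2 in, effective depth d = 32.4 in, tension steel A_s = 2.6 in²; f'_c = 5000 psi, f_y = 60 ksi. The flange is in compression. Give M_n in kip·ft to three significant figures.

Tension: T = A_s f_y = 2.6 × 60 = 156 kips.
Try a within the flange: a = T/(0.85 f'_c b_f) = 156/(0.85 × 5 × 64) = 0.574 in.
Since a = 0.574 ≤ h_f = 4.2 in, the stress block lies entirely in the flange; analyse as a rectangular beam of width b_f.
M_n = T(d − a/2) = 156 × (32.4 − 0.287) = 5009.6 kip·in.
M_n = 5009.6/12 = 417.47 kip·ft.

M_n ≈ 417 kip·ft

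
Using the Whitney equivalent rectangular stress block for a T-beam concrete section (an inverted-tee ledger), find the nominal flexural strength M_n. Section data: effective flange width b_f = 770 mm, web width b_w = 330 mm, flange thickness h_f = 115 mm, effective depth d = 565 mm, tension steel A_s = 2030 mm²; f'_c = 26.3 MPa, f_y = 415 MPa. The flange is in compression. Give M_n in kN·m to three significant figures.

Tension: T = A_s f_y = 2030 × 415 = 842450 N.
Try a within the flange: a = T/(0.85 f'_c b_f) = 842450/(0.85 × 26.3 × 770) = 48.94 mm.
Since a = 48.94 ≤ h_f = 115 mm, the stress block lies entirely in the flange; analyse as a rectangular beam of width b_f.
M_n = T(d − a/2) = 842450 × (565 − 24.47) = 455.37 × 10⁶ N·mm.
M_n = 455.37 kN·m.

M_n ≈ 455 kN·m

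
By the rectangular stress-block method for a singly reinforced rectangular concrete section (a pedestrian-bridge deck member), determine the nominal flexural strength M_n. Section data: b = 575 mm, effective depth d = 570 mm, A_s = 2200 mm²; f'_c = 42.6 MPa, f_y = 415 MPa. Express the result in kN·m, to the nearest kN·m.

T = A_s f_y = 2200 × 415 = 913000 N = 913 kN.
From C = T: a = T/(0.85 f'_c b) = 913000/(0.85 × 42.6 × 575) = 43.85 mm.
M_n = T(d − a/2) = 913 kN × (570 − 21.925) mm = 500.39 kN·m.

M_n ≈ 500 kN·m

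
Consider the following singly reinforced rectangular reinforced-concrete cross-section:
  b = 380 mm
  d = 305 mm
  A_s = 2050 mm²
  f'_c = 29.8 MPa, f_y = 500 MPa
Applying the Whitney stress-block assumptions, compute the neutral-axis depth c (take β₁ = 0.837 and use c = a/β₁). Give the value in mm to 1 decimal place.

T = A_s f_y = 2050 × 500 = 1025000 N = 1025 kN.
Setting C = 0.85 f'_c a b equal to T: a = 1025000/(0.85 × 29.8 × 380) = 106.489 mm.
With β₁ = 0.837, c = a/β₁ = 106.489/0.837 = 127.2 mm.

c ≈ 127.2 mm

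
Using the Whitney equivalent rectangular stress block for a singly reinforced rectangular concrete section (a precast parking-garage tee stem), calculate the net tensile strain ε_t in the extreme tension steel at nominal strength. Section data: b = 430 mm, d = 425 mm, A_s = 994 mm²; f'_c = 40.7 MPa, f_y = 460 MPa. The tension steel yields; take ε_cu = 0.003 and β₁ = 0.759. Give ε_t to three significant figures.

ε_t ≈ 0.0285

a = A_s f_y/(0.85 f'_c b) = 30.74 mm.
β₁ = 0.759, so c = a/β₁ = 30.74/0.759 = 40.50 mm.
From the linear strain diagram with ε_cu = 0.003: ε_t = 0.003 (d − c)/c = 0.003 × (425 − 40.50)/40.50 = 0.0285.
Since ε_t ≥ 0.005, the section is tension-controlled.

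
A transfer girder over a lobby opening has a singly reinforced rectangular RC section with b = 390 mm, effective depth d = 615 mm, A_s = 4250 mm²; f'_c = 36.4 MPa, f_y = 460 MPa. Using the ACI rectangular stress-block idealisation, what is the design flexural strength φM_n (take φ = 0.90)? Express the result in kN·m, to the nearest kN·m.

T = A_s f_y = 4250 × 460 = 1955000 N = 1955 kN.
From C = T: a = T/(0.85 f'_c b) = 1955000/(0.85 × 36.4 × 390) = 162.02 mm.
M_n = T(d − a/2) = 1955 kN × (615 − 81.01) mm = 1043.95 kN·m.
φM_n = 0.90 × 1043.95 = 939.56 kN·m.

φM_n ≈ 940 kN·m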